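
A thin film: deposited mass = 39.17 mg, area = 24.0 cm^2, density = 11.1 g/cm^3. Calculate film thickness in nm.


Convert: m = 39.17 mg = 3.9170e-05 kg, A = 24.0 cm^2 = 2.4000e-03 m^2, rho = 11.1 g/cm^3 = 11100 kg/m^3
t = m / (A * rho)
t = 3.9170e-05 / (2.4000e-03 * 11100)
t = 1.4703e-06 m = 1470.3 nm

1470.3


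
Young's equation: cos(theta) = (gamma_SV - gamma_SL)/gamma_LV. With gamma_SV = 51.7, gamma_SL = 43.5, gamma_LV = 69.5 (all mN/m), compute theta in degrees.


cos(theta) = (gamma_SV - gamma_SL) / gamma_LV
cos(theta) = (51.7 - 43.5) / 69.5
cos(theta) = 0.117986
theta = arccos(0.117986) = 83.22 degrees

83.22


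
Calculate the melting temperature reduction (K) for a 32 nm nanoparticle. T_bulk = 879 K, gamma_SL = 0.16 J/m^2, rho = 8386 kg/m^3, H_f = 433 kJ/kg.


Radius R = 32/2 = 16 nm = 1.6e-08 m
Convert H_f = 433 kJ/kg = 433000 J/kg
dT = 2 * gamma_SL * T_bulk / (rho * H_f * R)
dT = 2 * 0.16 * 879 / (8386 * 433000 * 1.6e-08)
dT = 4.8 K

4.8


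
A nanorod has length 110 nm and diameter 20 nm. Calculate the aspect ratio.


Aspect ratio AR = length / diameter
AR = 110 / 20
AR = 5.5

5.5


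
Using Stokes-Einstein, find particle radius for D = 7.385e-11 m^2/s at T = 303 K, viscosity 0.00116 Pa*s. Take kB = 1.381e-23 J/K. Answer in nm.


Stokes-Einstein: R = kB*T / (6*pi*eta*D)
R = 1.381e-23 * 303 / (6 * pi * 0.00116 * 7.385e-11)
R = 2.59135e-09 m = 2.59 nm

2.59


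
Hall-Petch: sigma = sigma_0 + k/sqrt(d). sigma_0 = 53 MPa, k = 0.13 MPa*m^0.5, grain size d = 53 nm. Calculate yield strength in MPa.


d = 53 nm = 5.3e-08 m
sqrt(d) = 0.0002302173
Hall-Petch contribution = k / sqrt(d) = 0.13 / 0.0002302173 = 564.7 MPa
sigma = sigma_0 + k/sqrt(d) = 53 + 564.7 = 617.7 MPa

617.7


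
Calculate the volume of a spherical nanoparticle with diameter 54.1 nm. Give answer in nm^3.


Radius r = 54.1/2 = 27.05 nm
Volume V = (4/3) * pi * r^3
V = (4/3) * pi * (27.05)^3
V = 82906.85 nm^3

82906.85


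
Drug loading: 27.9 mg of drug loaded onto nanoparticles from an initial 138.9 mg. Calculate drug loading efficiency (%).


Drug loading efficiency = (drug loaded / drug initial) * 100
DLE = 27.9 / 138.9 * 100
DLE = 0.2009 * 100
DLE = 20.09%

20.09


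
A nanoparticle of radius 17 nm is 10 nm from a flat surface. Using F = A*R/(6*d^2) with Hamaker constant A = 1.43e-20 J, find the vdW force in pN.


Convert to SI: R = 17 nm = 1.7e-08 m, d = 10 nm = 1e-08 m
F = A * R / (6 * d^2)
F = 1.43e-20 * 1.7e-08 / (6 * (1e-08)^2)
F = 4.05167e-13 N = 0.405 pN

0.405


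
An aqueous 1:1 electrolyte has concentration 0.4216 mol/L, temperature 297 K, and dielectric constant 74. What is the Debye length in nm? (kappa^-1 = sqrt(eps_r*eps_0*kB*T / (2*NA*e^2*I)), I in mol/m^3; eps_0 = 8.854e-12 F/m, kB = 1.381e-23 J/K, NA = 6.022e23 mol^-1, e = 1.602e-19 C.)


Ionic strength I = 0.4216 * 1^2 * 1000 = 421.6 mol/m^3
kappa^-1 = sqrt(74 * 8.854e-12 * 1.381e-23 * 297 / (2 * 6.022e23 * (1.602e-19)^2 * 421.6))
kappa^-1 = 0.454 nm

0.454


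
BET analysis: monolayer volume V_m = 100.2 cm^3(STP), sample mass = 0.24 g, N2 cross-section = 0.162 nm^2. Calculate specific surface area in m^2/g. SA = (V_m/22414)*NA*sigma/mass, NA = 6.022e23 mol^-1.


Number of moles in monolayer = V_m / 22414 = 100.2 / 22414 = 0.00447042
Number of molecules = moles * NA = 0.00447042 * 6.022e23
SA = molecules * sigma / mass
SA = (100.2 / 22414) * 6.022e23 * 0.162e-18 / 0.24
SA = 1817.2 m^2/g

1817.2


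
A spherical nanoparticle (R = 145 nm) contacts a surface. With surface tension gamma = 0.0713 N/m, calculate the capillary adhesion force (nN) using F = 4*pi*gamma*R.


Convert radius: R = 145 nm = 1.45e-07 m
F = 4 * pi * gamma * R
F = 4 * pi * 0.0713 * 1.45e-07
F = 1.29917e-07 N = 129.9174 nN

129.9174


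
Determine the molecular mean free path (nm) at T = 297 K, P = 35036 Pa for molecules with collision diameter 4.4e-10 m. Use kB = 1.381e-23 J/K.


Mean free path: lambda = kB*T / (sqrt(2) * pi * d^2 * P)
lambda = 1.381e-23 * 297 / (sqrt(2) * pi * (4.4e-10)^2 * 35036)
lambda = 1.36102e-07 m
lambda = 136.1 nm

136.1


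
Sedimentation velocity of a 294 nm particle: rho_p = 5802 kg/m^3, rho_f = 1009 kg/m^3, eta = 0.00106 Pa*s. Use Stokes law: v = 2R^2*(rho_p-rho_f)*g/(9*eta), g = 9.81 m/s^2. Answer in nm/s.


Radius R = 294/2 nm = 1.47e-07 m
Density difference = 5802 - 1009 = 4793 kg/m^3
v = 2 * R^2 * (rho_p - rho_f) * g / (9 * eta)
v = 2 * (1.47e-07)^2 * 4793 * 9.81 / (9 * 0.00106)
v = 2.13006e-07 m/s = 213.0064 nm/s

213.0064


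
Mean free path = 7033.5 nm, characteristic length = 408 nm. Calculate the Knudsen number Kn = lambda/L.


Knudsen number Kn = lambda / L
Kn = 7033.5 / 408
Kn = 17.239

17.239


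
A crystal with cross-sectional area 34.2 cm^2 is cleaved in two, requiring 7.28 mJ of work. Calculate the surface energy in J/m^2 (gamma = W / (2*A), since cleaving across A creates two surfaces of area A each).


Convert: A = 34.2 cm^2 = 0.00342 m^2, W = 7.28 mJ = 0.00728 J
Cleaving exposes two faces of area A, so total new surface = 2*A and gamma = W / (2*A)
gamma = 0.00728 / (2 * 0.00342)
gamma = 1.064 J/m^2

1.064


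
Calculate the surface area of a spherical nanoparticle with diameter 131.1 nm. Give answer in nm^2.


Radius r = 131.1/2 = 65.55 nm
Surface area SA = 4 * pi * r^2
SA = 4 * pi * (65.55)^2
SA = 53995.21 nm^2

53995.21


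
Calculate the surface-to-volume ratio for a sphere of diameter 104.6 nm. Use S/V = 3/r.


Radius r = 104.6/2 = 52.3 nm
S/V = 3 / r = 3 / 52.3
S/V = 0.0574 nm^-1

0.0574


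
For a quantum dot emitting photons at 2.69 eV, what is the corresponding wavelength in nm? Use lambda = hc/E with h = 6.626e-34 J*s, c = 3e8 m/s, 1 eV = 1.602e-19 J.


Convert energy: E = 2.69 eV = 2.69 * 1.602e-19 = 4.30938e-19 J
lambda = h*c / E = 6.626e-34 * 3e8 / 4.30938e-19
lambda = 4.61273e-07 m = 461.3 nm

461.3


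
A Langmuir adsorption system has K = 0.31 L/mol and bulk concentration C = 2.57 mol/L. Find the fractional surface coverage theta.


Langmuir isotherm: theta = K*C / (1 + K*C)
K*C = 0.31 * 2.57 = 0.7967
theta = 0.7967 / (1 + 0.7967) = 0.7967 / 1.7967
theta = 0.4434

0.4434


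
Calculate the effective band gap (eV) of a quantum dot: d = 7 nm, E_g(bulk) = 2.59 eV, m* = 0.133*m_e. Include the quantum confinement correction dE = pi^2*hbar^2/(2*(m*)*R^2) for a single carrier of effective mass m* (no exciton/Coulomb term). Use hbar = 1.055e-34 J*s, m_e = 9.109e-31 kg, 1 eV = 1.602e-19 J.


Radius R = 7/2 nm = 3.5e-09 m
Confinement energy dE = pi^2 * hbar^2 / (2 * m_eff * m_e * R^2)
dE = pi^2 * (1.055e-34)^2 / (2 * 0.133 * 9.109e-31 * (3.5e-09)^2) J, divided by 1.602e-19 J/eV
dE = 0.231 eV
Total band gap = E_g(bulk) + dE = 2.59 + 0.231 = 2.821 eV

2.821


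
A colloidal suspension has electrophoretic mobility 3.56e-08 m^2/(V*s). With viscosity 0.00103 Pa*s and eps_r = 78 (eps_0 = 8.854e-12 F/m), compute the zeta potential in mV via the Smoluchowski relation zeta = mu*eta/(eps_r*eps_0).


Smoluchowski equation: zeta = mu * eta / (eps_r * eps_0)
zeta = 3.56e-08 * 0.00103 / (78 * 8.854e-12)
zeta = 0.053095 V = 53.09 mV

53.09


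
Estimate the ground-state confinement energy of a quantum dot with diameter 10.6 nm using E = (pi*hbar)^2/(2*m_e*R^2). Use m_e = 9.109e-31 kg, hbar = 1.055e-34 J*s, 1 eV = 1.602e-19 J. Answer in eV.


Radius R = 10.6/2 = 5.3 nm = 5.3e-09 m
E = (pi * 1.055e-34)^2 / (2 * 9.109e-31 * (5.3e-09)^2)
E(J) = 2.14661e-21
E = E(J) / 1.602e-19 = 0.0134 eV

0.0134


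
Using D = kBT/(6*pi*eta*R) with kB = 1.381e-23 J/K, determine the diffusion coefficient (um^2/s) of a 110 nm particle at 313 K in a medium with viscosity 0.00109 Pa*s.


Radius R = 110/2 = 55 nm = 5.5e-08 m
D = kB*T / (6*pi*eta*R)
D = 1.381e-23 * 313 / (6 * pi * 0.00109 * 5.5e-08)
D = 3.82514e-12 m^2/s = 3.825 um^2/s

3.825


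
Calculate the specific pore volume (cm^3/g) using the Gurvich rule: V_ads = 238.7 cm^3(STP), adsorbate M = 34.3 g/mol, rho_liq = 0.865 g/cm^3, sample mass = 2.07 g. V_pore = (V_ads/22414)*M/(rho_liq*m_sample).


Moles adsorbed n = V_ads / 22414 = 238.7 / 22414 = 1.064959e-02 mol
Liquid volume V_liq = n * M / rho_liq = 1.064959e-02 * 34.3 / 0.865 = 0.42229 cm^3
Specific pore volume V_pore = V_liq / m_sample = 0.42229 / 2.07
V_pore = 0.204 cm^3/g

0.204


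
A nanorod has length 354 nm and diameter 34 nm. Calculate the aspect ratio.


Aspect ratio AR = length / diameter
AR = 354 / 34
AR = 10.41

10.41


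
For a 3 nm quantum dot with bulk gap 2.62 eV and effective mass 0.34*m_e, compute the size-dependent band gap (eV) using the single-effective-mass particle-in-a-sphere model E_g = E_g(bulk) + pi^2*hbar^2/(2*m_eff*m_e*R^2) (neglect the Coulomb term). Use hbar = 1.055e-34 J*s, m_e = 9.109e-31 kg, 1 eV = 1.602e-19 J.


Radius R = 3/2 nm = 1.5e-09 m
Confinement energy dE = pi^2 * hbar^2 / (2 * m_eff * m_e * R^2)
dE = pi^2 * (1.055e-34)^2 / (2 * 0.34 * 9.109e-31 * (1.5e-09)^2) J, divided by 1.602e-19 J/eV
dE = 0.492 eV
Total band gap = E_g(bulk) + dE = 2.62 + 0.492 = 3.112 eV

3.112


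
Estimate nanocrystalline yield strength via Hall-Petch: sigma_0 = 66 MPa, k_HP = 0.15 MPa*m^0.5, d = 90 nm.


d = 90 nm = 9e-08 m
sqrt(d) = 0.0003
Hall-Petch contribution = k / sqrt(d) = 0.15 / 0.0003 = 500.0 MPa
sigma = sigma_0 + k/sqrt(d) = 66 + 500.0 = 566.0 MPa

566.0


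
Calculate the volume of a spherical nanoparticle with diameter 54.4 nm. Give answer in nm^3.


Radius r = 54.4/2 = 27.2 nm
Volume V = (4/3) * pi * r^3
V = (4/3) * pi * (27.2)^3
V = 84293.74 nm^3

84293.74


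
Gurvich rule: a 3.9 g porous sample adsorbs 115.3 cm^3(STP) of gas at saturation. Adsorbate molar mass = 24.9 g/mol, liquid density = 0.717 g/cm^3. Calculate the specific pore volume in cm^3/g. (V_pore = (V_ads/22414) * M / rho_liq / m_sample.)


Moles adsorbed n = V_ads / 22414 = 115.3 / 22414 = 5.144106e-03 mol
Liquid volume V_liq = n * M / rho_liq = 5.144106e-03 * 24.9 / 0.717 = 0.17864 cm^3
Specific pore volume V_pore = V_liq / m_sample = 0.17864 / 3.9
V_pore = 0.0458 cm^3/g

0.0458


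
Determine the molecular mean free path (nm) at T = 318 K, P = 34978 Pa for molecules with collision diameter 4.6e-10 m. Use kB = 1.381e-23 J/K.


Mean free path: lambda = kB*T / (sqrt(2) * pi * d^2 * P)
lambda = 1.381e-23 * 318 / (sqrt(2) * pi * (4.6e-10)^2 * 34978)
lambda = 1.3355e-07 m
lambda = 133.55 nm

133.55


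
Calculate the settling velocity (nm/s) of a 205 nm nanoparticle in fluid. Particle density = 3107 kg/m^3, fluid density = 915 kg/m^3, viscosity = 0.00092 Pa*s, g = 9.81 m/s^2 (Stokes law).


Radius R = 205/2 nm = 1.025e-07 m
Density difference = 3107 - 915 = 2192 kg/m^3
v = 2 * R^2 * (rho_p - rho_f) * g / (9 * eta)
v = 2 * (1.025e-07)^2 * 2192 * 9.81 / (9 * 0.00092)
v = 5.45704e-08 m/s = 54.5704 nm/s

54.5704


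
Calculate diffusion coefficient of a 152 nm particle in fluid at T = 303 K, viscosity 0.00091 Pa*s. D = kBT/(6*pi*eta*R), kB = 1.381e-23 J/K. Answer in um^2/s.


Radius R = 152/2 = 76 nm = 7.6e-08 m
D = kB*T / (6*pi*eta*R)
D = 1.381e-23 * 303 / (6 * pi * 0.00091 * 7.6e-08)
D = 3.20982e-12 m^2/s = 3.21 um^2/s

3.21


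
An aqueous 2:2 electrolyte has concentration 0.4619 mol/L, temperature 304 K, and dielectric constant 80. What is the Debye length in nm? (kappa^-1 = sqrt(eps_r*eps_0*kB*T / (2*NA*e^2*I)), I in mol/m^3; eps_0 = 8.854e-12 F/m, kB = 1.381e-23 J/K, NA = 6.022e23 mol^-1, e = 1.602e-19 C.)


Ionic strength I = 0.4619 * 2^2 * 1000 = 1847.6 mol/m^3
kappa^-1 = sqrt(80 * 8.854e-12 * 1.381e-23 * 304 / (2 * 6.022e23 * (1.602e-19)^2 * 1847.6))
kappa^-1 = 0.228 nm

0.228


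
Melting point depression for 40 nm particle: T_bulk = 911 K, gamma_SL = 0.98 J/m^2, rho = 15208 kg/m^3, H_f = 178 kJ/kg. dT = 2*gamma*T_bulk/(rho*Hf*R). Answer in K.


Radius R = 40/2 = 20 nm = 2e-08 m
Convert H_f = 178 kJ/kg = 178000 J/kg
dT = 2 * gamma_SL * T_bulk / (rho * H_f * R)
dT = 2 * 0.98 * 911 / (15208 * 178000 * 2e-08)
dT = 33.0 K

33.0


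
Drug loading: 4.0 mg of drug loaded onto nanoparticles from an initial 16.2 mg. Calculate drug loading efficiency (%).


Drug loading efficiency = (drug loaded / drug initial) * 100
DLE = 4.0 / 16.2 * 100
DLE = 0.2469 * 100
DLE = 24.69%

24.69


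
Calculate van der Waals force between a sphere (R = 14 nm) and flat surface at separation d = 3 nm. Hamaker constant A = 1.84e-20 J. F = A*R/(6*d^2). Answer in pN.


Convert to SI: R = 14 nm = 1.4e-08 m, d = 3 nm = 3e-09 m
F = A * R / (6 * d^2)
F = 1.84e-20 * 1.4e-08 / (6 * (3e-09)^2)
F = 4.77037e-12 N = 4.77 pN

4.77


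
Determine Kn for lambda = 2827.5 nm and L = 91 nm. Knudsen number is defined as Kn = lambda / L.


Knudsen number Kn = lambda / L
Kn = 2827.5 / 91
Kn = 31.0714

31.0714


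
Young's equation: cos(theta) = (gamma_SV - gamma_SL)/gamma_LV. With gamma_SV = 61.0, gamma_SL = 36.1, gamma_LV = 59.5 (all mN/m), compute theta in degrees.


cos(theta) = (gamma_SV - gamma_SL) / gamma_LV
cos(theta) = (61.0 - 36.1) / 59.5
cos(theta) = 0.418487
theta = arccos(0.418487) = 65.26 degrees

65.26


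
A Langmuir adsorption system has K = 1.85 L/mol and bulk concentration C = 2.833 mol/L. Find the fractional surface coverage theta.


Langmuir isotherm: theta = K*C / (1 + K*C)
K*C = 1.85 * 2.833 = 5.24105
theta = 5.24105 / (1 + 5.24105) = 5.24105 / 6.24105
theta = 0.8398

0.8398


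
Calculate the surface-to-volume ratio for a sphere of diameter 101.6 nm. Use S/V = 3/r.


Radius r = 101.6/2 = 50.8 nm
S/V = 3 / r = 3 / 50.8
S/V = 0.0591 nm^-1

0.0591


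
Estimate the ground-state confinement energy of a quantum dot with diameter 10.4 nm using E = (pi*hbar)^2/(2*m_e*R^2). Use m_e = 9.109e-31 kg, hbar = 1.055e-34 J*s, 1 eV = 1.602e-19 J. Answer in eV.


Radius R = 10.4/2 = 5.2 nm = 5.2e-09 m
E = (pi * 1.055e-34)^2 / (2 * 9.109e-31 * (5.2e-09)^2)
E(J) = 2.22996e-21
E = E(J) / 1.602e-19 = 0.0139 eV

0.0139


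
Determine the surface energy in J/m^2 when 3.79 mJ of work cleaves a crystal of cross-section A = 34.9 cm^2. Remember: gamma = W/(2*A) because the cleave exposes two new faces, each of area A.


Convert: A = 34.9 cm^2 = 0.00349 m^2, W = 3.79 mJ = 0.00379 J
Cleaving exposes two faces of area A, so total new surface = 2*A and gamma = W / (2*A)
gamma = 0.00379 / (2 * 0.00349)
gamma = 0.543 J/m^2

0.543


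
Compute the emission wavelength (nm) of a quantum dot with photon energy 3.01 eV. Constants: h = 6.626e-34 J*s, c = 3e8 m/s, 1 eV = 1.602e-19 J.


Convert energy: E = 3.01 eV = 3.01 * 1.602e-19 = 4.82202e-19 J
lambda = h*c / E = 6.626e-34 * 3e8 / 4.82202e-19
lambda = 4.12234e-07 m = 412.2 nm

412.2


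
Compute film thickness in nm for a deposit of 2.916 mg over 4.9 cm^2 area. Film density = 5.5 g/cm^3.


Convert: m = 2.916 mg = 2.9160e-06 kg, A = 4.9 cm^2 = 4.9000e-04 m^2, rho = 5.5 g/cm^3 = 5500 kg/m^3
t = m / (A * rho)
t = 2.9160e-06 / (4.9000e-04 * 5500)
t = 1.0820e-06 m = 1082.0 nm

1082.0


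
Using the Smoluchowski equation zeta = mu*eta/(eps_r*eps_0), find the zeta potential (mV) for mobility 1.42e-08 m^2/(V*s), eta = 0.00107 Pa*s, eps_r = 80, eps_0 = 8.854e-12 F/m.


Smoluchowski equation: zeta = mu * eta / (eps_r * eps_0)
zeta = 1.42e-08 * 0.00107 / (80 * 8.854e-12)
zeta = 0.021451 V = 21.45 mV

21.45


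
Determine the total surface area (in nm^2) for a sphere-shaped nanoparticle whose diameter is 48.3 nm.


Radius r = 48.3/2 = 24.15 nm
Surface area SA = 4 * pi * r^2
SA = 4 * pi * (24.15)^2
SA = 7328.99 nm^2

7328.99


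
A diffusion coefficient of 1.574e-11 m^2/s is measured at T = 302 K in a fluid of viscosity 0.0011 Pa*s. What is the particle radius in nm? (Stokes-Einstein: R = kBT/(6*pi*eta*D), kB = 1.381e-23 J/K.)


Stokes-Einstein: R = kB*T / (6*pi*eta*D)
R = 1.381e-23 * 302 / (6 * pi * 0.0011 * 1.574e-11)
R = 1.27792e-08 m = 12.78 nm

12.78


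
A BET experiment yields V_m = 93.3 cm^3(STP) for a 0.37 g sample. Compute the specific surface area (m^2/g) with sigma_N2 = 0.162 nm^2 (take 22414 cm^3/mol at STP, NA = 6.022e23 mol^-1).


Number of moles in monolayer = V_m / 22414 = 93.3 / 22414 = 0.00416258
Number of molecules = moles * NA = 0.00416258 * 6.022e23
SA = molecules * sigma / mass
SA = (93.3 / 22414) * 6.022e23 * 0.162e-18 / 0.37
SA = 1097.5 m^2/g

1097.5


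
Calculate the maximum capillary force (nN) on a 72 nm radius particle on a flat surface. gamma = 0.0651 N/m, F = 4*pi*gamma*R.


Convert radius: R = 72 nm = 7.2e-08 m
F = 4 * pi * gamma * R
F = 4 * pi * 0.0651 * 7.2e-08
F = 5.89011e-08 N = 58.9011 nN

58.9011


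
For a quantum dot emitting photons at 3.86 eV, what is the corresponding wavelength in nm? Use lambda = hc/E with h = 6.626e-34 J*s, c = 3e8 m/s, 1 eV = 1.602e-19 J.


Convert energy: E = 3.86 eV = 3.86 * 1.602e-19 = 6.18372e-19 J
lambda = h*c / E = 6.626e-34 * 3e8 / 6.18372e-19
lambda = 3.21457e-07 m = 321.5 nm

321.5


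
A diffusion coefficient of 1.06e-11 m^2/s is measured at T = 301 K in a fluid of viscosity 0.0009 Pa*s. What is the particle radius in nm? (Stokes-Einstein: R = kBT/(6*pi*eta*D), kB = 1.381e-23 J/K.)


Stokes-Einstein: R = kB*T / (6*pi*eta*D)
R = 1.381e-23 * 301 / (6 * pi * 0.0009 * 1.06e-11)
R = 2.31159e-08 m = 23.12 nm

23.12


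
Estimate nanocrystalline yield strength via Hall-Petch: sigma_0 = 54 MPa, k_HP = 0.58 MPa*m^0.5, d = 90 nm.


d = 90 nm = 9e-08 m
sqrt(d) = 0.0003
Hall-Petch contribution = k / sqrt(d) = 0.58 / 0.0003 = 1933.3 MPa
sigma = sigma_0 + k/sqrt(d) = 54 + 1933.3 = 1987.3 MPa

1987.3


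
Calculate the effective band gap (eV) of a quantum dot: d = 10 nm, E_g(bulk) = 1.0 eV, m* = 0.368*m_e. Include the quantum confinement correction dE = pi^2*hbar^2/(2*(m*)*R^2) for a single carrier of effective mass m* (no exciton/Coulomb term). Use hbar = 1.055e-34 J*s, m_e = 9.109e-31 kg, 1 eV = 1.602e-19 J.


Radius R = 10/2 nm = 5e-09 m
Confinement energy dE = pi^2 * hbar^2 / (2 * m_eff * m_e * R^2)
dE = pi^2 * (1.055e-34)^2 / (2 * 0.368 * 9.109e-31 * (5e-09)^2) J, divided by 1.602e-19 J/eV
dE = 0.0409 eV
Total band gap = E_g(bulk) + dE = 1.0 + 0.0409 = 1.0409 eV

1.0409


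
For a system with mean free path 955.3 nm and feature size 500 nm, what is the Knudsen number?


Knudsen number Kn = lambda / L
Kn = 955.3 / 500
Kn = 1.9106

1.9106


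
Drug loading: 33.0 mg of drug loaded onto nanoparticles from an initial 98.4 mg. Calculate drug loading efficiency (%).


Drug loading efficiency = (drug loaded / drug initial) * 100
DLE = 33.0 / 98.4 * 100
DLE = 0.3354 * 100
DLE = 33.54%

33.54


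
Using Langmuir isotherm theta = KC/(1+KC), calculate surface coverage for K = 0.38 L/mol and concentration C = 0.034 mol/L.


Langmuir isotherm: theta = K*C / (1 + K*C)
K*C = 0.38 * 0.034 = 0.01292
theta = 0.01292 / (1 + 0.01292) = 0.01292 / 1.01292
theta = 0.0128

0.0128


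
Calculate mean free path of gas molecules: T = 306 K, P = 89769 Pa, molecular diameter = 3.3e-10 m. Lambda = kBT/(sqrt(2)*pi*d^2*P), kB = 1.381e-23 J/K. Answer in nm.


Mean free path: lambda = kB*T / (sqrt(2) * pi * d^2 * P)
lambda = 1.381e-23 * 306 / (sqrt(2) * pi * (3.3e-10)^2 * 89769)
lambda = 9.72962e-08 m
lambda = 97.3 nm

97.3


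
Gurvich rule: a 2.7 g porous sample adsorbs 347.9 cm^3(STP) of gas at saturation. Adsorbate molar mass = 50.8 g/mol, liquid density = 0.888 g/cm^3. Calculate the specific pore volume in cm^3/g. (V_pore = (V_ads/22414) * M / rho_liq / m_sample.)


Moles adsorbed n = V_ads / 22414 = 347.9 / 22414 = 1.552155e-02 mol
Liquid volume V_liq = n * M / rho_liq = 1.552155e-02 * 50.8 / 0.888 = 0.88794 cm^3
Specific pore volume V_pore = V_liq / m_sample = 0.88794 / 2.7
V_pore = 0.3289 cm^3/g

0.3289


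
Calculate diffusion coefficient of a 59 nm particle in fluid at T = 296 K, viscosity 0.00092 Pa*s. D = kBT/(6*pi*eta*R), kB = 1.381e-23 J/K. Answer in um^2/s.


Radius R = 59/2 = 29.5 nm = 2.95e-08 m
D = kB*T / (6*pi*eta*R)
D = 1.381e-23 * 296 / (6 * pi * 0.00092 * 2.95e-08)
D = 7.99051e-12 m^2/s = 7.991 um^2/s

7.991


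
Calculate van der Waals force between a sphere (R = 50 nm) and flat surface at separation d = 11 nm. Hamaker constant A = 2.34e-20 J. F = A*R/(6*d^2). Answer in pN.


Convert to SI: R = 50 nm = 5e-08 m, d = 11 nm = 1.1e-08 m
F = A * R / (6 * d^2)
F = 2.34e-20 * 5e-08 / (6 * (1.1e-08)^2)
F = 1.61157e-12 N = 1.612 pN

1.612


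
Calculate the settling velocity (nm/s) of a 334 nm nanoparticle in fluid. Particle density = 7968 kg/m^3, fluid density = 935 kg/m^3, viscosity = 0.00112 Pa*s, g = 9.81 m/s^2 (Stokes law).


Radius R = 334/2 nm = 1.67e-07 m
Density difference = 7968 - 935 = 7033 kg/m^3
v = 2 * R^2 * (rho_p - rho_f) * g / (9 * eta)
v = 2 * (1.67e-07)^2 * 7033 * 9.81 / (9 * 0.00112)
v = 3.81779e-07 m/s = 381.779 nm/s

381.779


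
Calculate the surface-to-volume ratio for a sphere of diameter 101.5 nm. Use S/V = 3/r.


Radius r = 101.5/2 = 50.75 nm
S/V = 3 / r = 3 / 50.75
S/V = 0.0591 nm^-1

0.0591


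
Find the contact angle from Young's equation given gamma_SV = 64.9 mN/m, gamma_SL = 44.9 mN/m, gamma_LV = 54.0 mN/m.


cos(theta) = (gamma_SV - gamma_SL) / gamma_LV
cos(theta) = (64.9 - 44.9) / 54.0
cos(theta) = 0.37037
theta = arccos(0.37037) = 68.26 degrees

68.26


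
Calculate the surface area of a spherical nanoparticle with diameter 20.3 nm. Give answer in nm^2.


Radius r = 20.3/2 = 10.15 nm
Surface area SA = 4 * pi * r^2
SA = 4 * pi * (10.15)^2
SA = 1294.62 nm^2

1294.62


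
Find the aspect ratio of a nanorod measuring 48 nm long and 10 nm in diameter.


Aspect ratio AR = length / diameter
AR = 48 / 10
AR = 4.8

4.8


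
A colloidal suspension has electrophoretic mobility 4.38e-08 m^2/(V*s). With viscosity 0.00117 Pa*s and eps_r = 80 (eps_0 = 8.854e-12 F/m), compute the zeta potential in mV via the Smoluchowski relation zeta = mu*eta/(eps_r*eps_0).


Smoluchowski equation: zeta = mu * eta / (eps_r * eps_0)
zeta = 4.38e-08 * 0.00117 / (80 * 8.854e-12)
zeta = 0.072349 V = 72.35 mV

72.35


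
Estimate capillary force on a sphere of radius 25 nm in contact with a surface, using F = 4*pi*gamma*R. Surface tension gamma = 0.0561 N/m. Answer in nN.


Convert radius: R = 25 nm = 2.5e-08 m
F = 4 * pi * gamma * R
F = 4 * pi * 0.0561 * 2.5e-08
F = 1.76243e-08 N = 17.6243 nN

17.6243


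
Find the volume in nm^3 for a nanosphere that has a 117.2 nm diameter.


Radius r = 117.2/2 = 58.6 nm
Volume V = (4/3) * pi * r^3
V = (4/3) * pi * (58.6)^3
V = 842910.49 nm^3

842910.49


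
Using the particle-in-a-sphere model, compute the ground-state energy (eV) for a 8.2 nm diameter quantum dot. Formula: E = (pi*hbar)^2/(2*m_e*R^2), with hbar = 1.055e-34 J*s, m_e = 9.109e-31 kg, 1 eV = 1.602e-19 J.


Radius R = 8.2/2 = 4.1 nm = 4.1e-09 m
E = (pi * 1.055e-34)^2 / (2 * 9.109e-31 * (4.1e-09)^2)
E(J) = 3.58704e-21
E = E(J) / 1.602e-19 = 0.0224 eV

0.0224


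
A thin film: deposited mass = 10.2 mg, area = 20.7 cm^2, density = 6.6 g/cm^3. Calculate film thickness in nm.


Convert: m = 10.2 mg = 1.0200e-05 kg, A = 20.7 cm^2 = 2.0700e-03 m^2, rho = 6.6 g/cm^3 = 6600 kg/m^3
t = m / (A * rho)
t = 1.0200e-05 / (2.0700e-03 * 6600)
t = 7.4660e-07 m = 746.6 nm

746.6


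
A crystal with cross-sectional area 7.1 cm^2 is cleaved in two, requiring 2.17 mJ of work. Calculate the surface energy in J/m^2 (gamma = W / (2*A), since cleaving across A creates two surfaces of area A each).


Convert: A = 7.1 cm^2 = 0.00071 m^2, W = 2.17 mJ = 0.00217 J
Cleaving exposes two faces of area A, so total new surface = 2*A and gamma = W / (2*A)
gamma = 0.00217 / (2 * 0.00071)
gamma = 1.528 J/m^2

1.528


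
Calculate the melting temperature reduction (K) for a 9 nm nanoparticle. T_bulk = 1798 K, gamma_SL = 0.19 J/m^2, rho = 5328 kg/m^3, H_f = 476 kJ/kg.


Radius R = 9/2 = 4.5 nm = 4.5e-09 m
Convert H_f = 476 kJ/kg = 476000 J/kg
dT = 2 * gamma_SL * T_bulk / (rho * H_f * R)
dT = 2 * 0.19 * 1798 / (5328 * 476000 * 4.5e-09)
dT = 59.9 K

59.9


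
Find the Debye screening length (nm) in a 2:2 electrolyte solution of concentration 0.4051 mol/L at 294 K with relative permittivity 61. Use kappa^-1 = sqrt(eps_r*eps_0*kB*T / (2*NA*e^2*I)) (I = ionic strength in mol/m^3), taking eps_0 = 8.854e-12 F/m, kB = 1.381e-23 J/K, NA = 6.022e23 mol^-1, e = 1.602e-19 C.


Ionic strength I = 0.4051 * 2^2 * 1000 = 1620.4 mol/m^3
kappa^-1 = sqrt(61 * 8.854e-12 * 1.381e-23 * 294 / (2 * 6.022e23 * (1.602e-19)^2 * 1620.4))
kappa^-1 = 0.209 nm

0.209


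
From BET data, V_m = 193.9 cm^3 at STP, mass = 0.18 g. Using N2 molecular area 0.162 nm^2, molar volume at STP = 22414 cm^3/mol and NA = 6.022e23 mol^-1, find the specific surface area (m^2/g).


Number of moles in monolayer = V_m / 22414 = 193.9 / 22414 = 0.00865084
Number of molecules = moles * NA = 0.00865084 * 6.022e23
SA = molecules * sigma / mass
SA = (193.9 / 22414) * 6.022e23 * 0.162e-18 / 0.18
SA = 4688.6 m^2/g

4688.6


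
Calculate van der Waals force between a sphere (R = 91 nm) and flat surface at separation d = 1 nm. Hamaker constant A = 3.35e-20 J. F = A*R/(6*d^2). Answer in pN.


Convert to SI: R = 91 nm = 9.1e-08 m, d = 1 nm = 1e-09 m
F = A * R / (6 * d^2)
F = 3.35e-20 * 9.1e-08 / (6 * (1e-09)^2)
F = 5.08083e-10 N = 508.083 pN

508.083


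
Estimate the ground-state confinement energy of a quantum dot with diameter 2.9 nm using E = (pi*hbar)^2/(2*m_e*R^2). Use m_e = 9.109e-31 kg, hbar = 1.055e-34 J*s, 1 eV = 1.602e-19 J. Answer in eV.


Radius R = 2.9/2 = 1.45 nm = 1.45e-09 m
E = (pi * 1.055e-34)^2 / (2 * 9.109e-31 * (1.45e-09)^2)
E(J) = 2.86793e-20
E = E(J) / 1.602e-19 = 0.179 eV

0.179


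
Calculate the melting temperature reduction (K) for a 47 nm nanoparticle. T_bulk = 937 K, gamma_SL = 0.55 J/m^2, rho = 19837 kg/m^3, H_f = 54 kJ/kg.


Radius R = 47/2 = 23.5 nm = 2.35e-08 m
Convert H_f = 54 kJ/kg = 54000 J/kg
dT = 2 * gamma_SL * T_bulk / (rho * H_f * R)
dT = 2 * 0.55 * 937 / (19837 * 54000 * 2.35e-08)
dT = 40.9 K

40.9


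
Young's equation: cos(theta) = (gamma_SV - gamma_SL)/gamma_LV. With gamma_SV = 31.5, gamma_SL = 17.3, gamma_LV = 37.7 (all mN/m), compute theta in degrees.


cos(theta) = (gamma_SV - gamma_SL) / gamma_LV
cos(theta) = (31.5 - 17.3) / 37.7
cos(theta) = 0.376658
theta = arccos(0.376658) = 67.87 degrees

67.87


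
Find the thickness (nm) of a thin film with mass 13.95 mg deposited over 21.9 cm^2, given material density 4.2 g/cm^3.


Convert: m = 13.95 mg = 1.3950e-05 kg, A = 21.9 cm^2 = 2.1900e-03 m^2, rho = 4.2 g/cm^3 = 4200 kg/m^3
t = m / (A * rho)
t = 1.3950e-05 / (2.1900e-03 * 4200)
t = 1.5166e-06 m = 1516.6 nm

1516.6


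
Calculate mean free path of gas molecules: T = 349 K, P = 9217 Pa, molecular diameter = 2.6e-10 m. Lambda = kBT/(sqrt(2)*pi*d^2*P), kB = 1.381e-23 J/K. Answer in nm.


Mean free path: lambda = kB*T / (sqrt(2) * pi * d^2 * P)
lambda = 1.381e-23 * 349 / (sqrt(2) * pi * (2.6e-10)^2 * 9217)
lambda = 1.74108e-06 m
lambda = 1741.08 nm

1741.08


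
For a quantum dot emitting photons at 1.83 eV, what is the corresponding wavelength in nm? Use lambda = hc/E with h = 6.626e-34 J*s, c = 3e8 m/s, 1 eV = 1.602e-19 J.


Convert energy: E = 1.83 eV = 1.83 * 1.602e-19 = 2.93166e-19 J
lambda = h*c / E = 6.626e-34 * 3e8 / 2.93166e-19
lambda = 6.78046e-07 m = 678.0 nm

678.0


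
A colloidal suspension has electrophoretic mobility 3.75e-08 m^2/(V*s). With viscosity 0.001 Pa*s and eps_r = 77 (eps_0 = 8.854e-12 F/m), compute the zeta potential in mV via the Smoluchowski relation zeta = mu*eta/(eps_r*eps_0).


Smoluchowski equation: zeta = mu * eta / (eps_r * eps_0)
zeta = 3.75e-08 * 0.001 / (77 * 8.854e-12)
zeta = 0.055005 V = 55.0 mV

55.0


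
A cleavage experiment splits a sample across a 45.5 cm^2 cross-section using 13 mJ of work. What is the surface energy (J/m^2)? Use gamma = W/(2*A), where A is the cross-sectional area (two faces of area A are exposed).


Convert: A = 45.5 cm^2 = 0.00455 m^2, W = 13 mJ = 0.013 J
Cleaving exposes two faces of area A, so total new surface = 2*A and gamma = W / (2*A)
gamma = 0.013 / (2 * 0.00455)
gamma = 1.429 J/m^2

1.429


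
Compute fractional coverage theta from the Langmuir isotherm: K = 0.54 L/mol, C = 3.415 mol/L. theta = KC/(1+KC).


Langmuir isotherm: theta = K*C / (1 + K*C)
K*C = 0.54 * 3.415 = 1.8441
theta = 1.8441 / (1 + 1.8441) = 1.8441 / 2.8441
theta = 0.6484

0.6484


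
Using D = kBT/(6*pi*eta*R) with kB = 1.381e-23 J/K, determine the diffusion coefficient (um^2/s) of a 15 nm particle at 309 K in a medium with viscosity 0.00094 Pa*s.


Radius R = 15/2 = 7.5 nm = 7.5e-09 m
D = kB*T / (6*pi*eta*R)
D = 1.381e-23 * 309 / (6 * pi * 0.00094 * 7.5e-09)
D = 3.21116e-11 m^2/s = 32.112 um^2/s

32.112


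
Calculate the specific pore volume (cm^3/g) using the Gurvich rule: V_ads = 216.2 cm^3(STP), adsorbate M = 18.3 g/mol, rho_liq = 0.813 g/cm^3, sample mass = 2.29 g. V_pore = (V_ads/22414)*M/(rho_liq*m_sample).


Moles adsorbed n = V_ads / 22414 = 216.2 / 22414 = 9.645757e-03 mol
Liquid volume V_liq = n * M / rho_liq = 9.645757e-03 * 18.3 / 0.813 = 0.21712 cm^3
Specific pore volume V_pore = V_liq / m_sample = 0.21712 / 2.29
V_pore = 0.0948 cm^3/g

0.0948


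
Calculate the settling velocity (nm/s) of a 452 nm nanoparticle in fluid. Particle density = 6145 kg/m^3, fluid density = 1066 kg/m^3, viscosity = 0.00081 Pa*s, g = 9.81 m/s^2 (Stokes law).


Radius R = 452/2 nm = 2.26e-07 m
Density difference = 6145 - 1066 = 5079 kg/m^3
v = 2 * R^2 * (rho_p - rho_f) * g / (9 * eta)
v = 2 * (2.26e-07)^2 * 5079 * 9.81 / (9 * 0.00081)
v = 6.98179e-07 m/s = 698.1787 nm/s

698.1787


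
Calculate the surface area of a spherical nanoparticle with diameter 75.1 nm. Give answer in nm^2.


Radius r = 75.1/2 = 37.55 nm
Surface area SA = 4 * pi * r^2
SA = 4 * pi * (37.55)^2
SA = 17718.61 nm^2

17718.61


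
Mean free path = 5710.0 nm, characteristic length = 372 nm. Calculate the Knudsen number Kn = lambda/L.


Knudsen number Kn = lambda / L
Kn = 5710.0 / 372
Kn = 15.3495

15.3495


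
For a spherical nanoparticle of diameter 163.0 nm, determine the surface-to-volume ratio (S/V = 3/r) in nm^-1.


Radius r = 163.0/2 = 81.5 nm
S/V = 3 / r = 3 / 81.5
S/V = 0.0368 nm^-1

0.0368


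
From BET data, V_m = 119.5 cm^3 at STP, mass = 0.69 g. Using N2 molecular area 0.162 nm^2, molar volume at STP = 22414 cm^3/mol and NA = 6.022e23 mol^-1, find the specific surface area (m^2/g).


Number of moles in monolayer = V_m / 22414 = 119.5 / 22414 = 0.00533149
Number of molecules = moles * NA = 0.00533149 * 6.022e23
SA = molecules * sigma / mass
SA = (119.5 / 22414) * 6.022e23 * 0.162e-18 / 0.69
SA = 753.8 m^2/g

753.8


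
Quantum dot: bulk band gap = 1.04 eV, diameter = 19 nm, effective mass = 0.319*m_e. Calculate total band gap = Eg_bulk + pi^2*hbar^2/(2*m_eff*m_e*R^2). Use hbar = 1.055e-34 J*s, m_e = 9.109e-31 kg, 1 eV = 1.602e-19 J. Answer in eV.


Radius R = 19/2 nm = 9.5e-09 m
Confinement energy dE = pi^2 * hbar^2 / (2 * m_eff * m_e * R^2)
dE = pi^2 * (1.055e-34)^2 / (2 * 0.319 * 9.109e-31 * (9.5e-09)^2) J, divided by 1.602e-19 J/eV
dE = 0.0131 eV
Total band gap = E_g(bulk) + dE = 1.04 + 0.0131 = 1.0531 eV

1.0531


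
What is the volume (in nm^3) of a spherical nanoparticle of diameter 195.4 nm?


Radius r = 195.4/2 = 97.7 nm
Volume V = (4/3) * pi * r^3
V = (4/3) * pi * (97.7)^3
V = 3906360.33 nm^3

3906360.33


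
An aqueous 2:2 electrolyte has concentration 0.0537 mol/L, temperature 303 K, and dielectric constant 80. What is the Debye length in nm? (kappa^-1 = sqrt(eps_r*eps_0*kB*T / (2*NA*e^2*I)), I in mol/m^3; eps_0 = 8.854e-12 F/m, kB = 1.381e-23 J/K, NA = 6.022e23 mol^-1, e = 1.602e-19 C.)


Ionic strength I = 0.0537 * 2^2 * 1000 = 214.8 mol/m^3
kappa^-1 = sqrt(80 * 8.854e-12 * 1.381e-23 * 303 / (2 * 6.022e23 * (1.602e-19)^2 * 214.8))
kappa^-1 = 0.668 nm

0.668


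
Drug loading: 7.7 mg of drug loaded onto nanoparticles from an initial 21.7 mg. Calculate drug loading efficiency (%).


Drug loading efficiency = (drug loaded / drug initial) * 100
DLE = 7.7 / 21.7 * 100
DLE = 0.3548 * 100
DLE = 35.48%

35.48


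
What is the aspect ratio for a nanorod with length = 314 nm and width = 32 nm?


Aspect ratio AR = length / diameter
AR = 314 / 32
AR = 9.81

9.81


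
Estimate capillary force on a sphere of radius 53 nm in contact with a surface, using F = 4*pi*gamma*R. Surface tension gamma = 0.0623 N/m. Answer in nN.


Convert radius: R = 53 nm = 5.3e-08 m
F = 4 * pi * gamma * R
F = 4 * pi * 0.0623 * 5.3e-08
F = 4.14929e-08 N = 41.4929 nN

41.4929


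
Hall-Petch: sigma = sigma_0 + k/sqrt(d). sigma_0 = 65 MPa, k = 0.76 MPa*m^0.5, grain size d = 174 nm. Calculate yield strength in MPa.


d = 174 nm = 1.74e-07 m
sqrt(d) = 0.0004171331
Hall-Petch contribution = k / sqrt(d) = 0.76 / 0.0004171331 = 1822.0 MPa
sigma = sigma_0 + k/sqrt(d) = 65 + 1822.0 = 1887.0 MPa

1887.0


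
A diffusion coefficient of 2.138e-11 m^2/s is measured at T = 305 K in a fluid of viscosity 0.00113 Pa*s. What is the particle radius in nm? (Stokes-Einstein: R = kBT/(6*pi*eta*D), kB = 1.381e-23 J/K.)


Stokes-Einstein: R = kB*T / (6*pi*eta*D)
R = 1.381e-23 * 305 / (6 * pi * 0.00113 * 2.138e-11)
R = 9.24924e-09 m = 9.25 nm

9.25


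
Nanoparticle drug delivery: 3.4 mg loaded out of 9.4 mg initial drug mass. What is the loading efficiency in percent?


Drug loading efficiency = (drug loaded / drug initial) * 100
DLE = 3.4 / 9.4 * 100
DLE = 0.3617 * 100
DLE = 36.17%

36.17


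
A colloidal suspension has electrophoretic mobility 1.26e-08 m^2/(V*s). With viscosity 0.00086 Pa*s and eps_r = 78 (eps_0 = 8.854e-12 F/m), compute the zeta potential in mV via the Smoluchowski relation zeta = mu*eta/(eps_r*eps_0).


Smoluchowski equation: zeta = mu * eta / (eps_r * eps_0)
zeta = 1.26e-08 * 0.00086 / (78 * 8.854e-12)
zeta = 0.01569 V = 15.69 mV

15.69


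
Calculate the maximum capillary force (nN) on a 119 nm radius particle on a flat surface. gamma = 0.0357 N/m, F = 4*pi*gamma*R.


Convert radius: R = 119 nm = 1.19e-07 m
F = 4 * pi * gamma * R
F = 4 * pi * 0.0357 * 1.19e-07
F = 5.33857e-08 N = 53.3857 nN

53.3857


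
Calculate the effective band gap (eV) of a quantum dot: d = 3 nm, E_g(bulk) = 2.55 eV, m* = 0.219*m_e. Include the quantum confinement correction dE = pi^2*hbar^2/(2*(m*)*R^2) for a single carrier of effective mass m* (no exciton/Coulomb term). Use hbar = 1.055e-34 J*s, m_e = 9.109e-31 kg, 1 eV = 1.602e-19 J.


Radius R = 3/2 nm = 1.5e-09 m
Confinement energy dE = pi^2 * hbar^2 / (2 * m_eff * m_e * R^2)
dE = pi^2 * (1.055e-34)^2 / (2 * 0.219 * 9.109e-31 * (1.5e-09)^2) J, divided by 1.602e-19 J/eV
dE = 0.7639 eV
Total band gap = E_g(bulk) + dE = 2.55 + 0.7639 = 3.3139 eV

3.3139


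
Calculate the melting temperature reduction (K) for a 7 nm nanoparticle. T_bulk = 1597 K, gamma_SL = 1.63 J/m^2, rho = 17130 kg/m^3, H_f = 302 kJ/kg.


Radius R = 7/2 = 3.5 nm = 3.5e-09 m
Convert H_f = 302 kJ/kg = 302000 J/kg
dT = 2 * gamma_SL * T_bulk / (rho * H_f * R)
dT = 2 * 1.63 * 1597 / (17130 * 302000 * 3.5e-09)
dT = 287.5 K

287.5


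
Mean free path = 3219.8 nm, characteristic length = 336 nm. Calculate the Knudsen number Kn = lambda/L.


Knudsen number Kn = lambda / L
Kn = 3219.8 / 336
Kn = 9.5827

9.5827


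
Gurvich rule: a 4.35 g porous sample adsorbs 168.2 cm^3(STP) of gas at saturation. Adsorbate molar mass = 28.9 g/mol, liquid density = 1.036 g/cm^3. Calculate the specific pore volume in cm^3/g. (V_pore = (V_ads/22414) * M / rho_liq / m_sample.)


Moles adsorbed n = V_ads / 22414 = 168.2 / 22414 = 7.504238e-03 mol
Liquid volume V_liq = n * M / rho_liq = 7.504238e-03 * 28.9 / 1.036 = 0.20934 cm^3
Specific pore volume V_pore = V_liq / m_sample = 0.20934 / 4.35
V_pore = 0.0481 cm^3/g

0.0481


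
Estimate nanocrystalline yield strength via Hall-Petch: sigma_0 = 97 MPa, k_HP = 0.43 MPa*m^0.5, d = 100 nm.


d = 100 nm = 1e-07 m
sqrt(d) = 0.0003162278
Hall-Petch contribution = k / sqrt(d) = 0.43 / 0.0003162278 = 1359.8 MPa
sigma = sigma_0 + k/sqrt(d) = 97 + 1359.8 = 1456.8 MPa

1456.8


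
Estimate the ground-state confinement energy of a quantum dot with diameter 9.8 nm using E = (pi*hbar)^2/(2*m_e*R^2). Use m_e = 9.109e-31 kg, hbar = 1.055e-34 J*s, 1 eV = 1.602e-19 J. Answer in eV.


Radius R = 9.8/2 = 4.9 nm = 4.9e-09 m
E = (pi * 1.055e-34)^2 / (2 * 9.109e-31 * (4.9e-09)^2)
E(J) = 2.51138e-21
E = E(J) / 1.602e-19 = 0.0157 eV

0.0157


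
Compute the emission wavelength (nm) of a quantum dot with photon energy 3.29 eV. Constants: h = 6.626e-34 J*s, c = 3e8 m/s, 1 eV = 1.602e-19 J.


Convert energy: E = 3.29 eV = 3.29 * 1.602e-19 = 5.27058e-19 J
lambda = h*c / E = 6.626e-34 * 3e8 / 5.27058e-19
lambda = 3.7715e-07 m = 377.2 nm

377.2


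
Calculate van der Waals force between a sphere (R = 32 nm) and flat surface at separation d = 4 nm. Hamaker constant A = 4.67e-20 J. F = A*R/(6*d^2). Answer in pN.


Convert to SI: R = 32 nm = 3.2e-08 m, d = 4 nm = 4e-09 m
F = A * R / (6 * d^2)
F = 4.67e-20 * 3.2e-08 / (6 * (4e-09)^2)
F = 1.55667e-11 N = 15.567 pN

15.567


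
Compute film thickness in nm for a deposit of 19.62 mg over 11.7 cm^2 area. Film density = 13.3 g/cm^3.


Convert: m = 19.62 mg = 1.9620e-05 kg, A = 11.7 cm^2 = 1.1700e-03 m^2, rho = 13.3 g/cm^3 = 13300 kg/m^3
t = m / (A * rho)
t = 1.9620e-05 / (1.1700e-03 * 13300)
t = 1.2608e-06 m = 1260.8 nm

1260.8


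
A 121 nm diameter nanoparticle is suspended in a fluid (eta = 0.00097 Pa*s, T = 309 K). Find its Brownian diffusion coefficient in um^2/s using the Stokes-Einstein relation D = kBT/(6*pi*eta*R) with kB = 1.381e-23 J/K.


Radius R = 121/2 = 60.5 nm = 6.05e-08 m
D = kB*T / (6*pi*eta*R)
D = 1.381e-23 * 309 / (6 * pi * 0.00097 * 6.05e-08)
D = 3.85766e-12 m^2/s = 3.858 um^2/s

3.858


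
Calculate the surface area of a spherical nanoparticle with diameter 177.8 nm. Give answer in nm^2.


Radius r = 177.8/2 = 88.9 nm
Surface area SA = 4 * pi * r^2
SA = 4 * pi * (88.9)^2
SA = 99314.67 nm^2

99314.67


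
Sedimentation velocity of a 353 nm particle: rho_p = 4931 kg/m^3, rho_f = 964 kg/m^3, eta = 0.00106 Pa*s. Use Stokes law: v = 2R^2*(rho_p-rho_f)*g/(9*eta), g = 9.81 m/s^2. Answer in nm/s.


Radius R = 353/2 nm = 1.765e-07 m
Density difference = 4931 - 964 = 3967 kg/m^3
v = 2 * R^2 * (rho_p - rho_f) * g / (9 * eta)
v = 2 * (1.765e-07)^2 * 3967 * 9.81 / (9 * 0.00106)
v = 2.54157e-07 m/s = 254.1571 nm/s

254.1571


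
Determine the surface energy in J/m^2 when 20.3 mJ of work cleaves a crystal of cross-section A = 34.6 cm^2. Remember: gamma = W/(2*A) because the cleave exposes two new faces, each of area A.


Convert: A = 34.6 cm^2 = 0.00346 m^2, W = 20.3 mJ = 0.0203 J
Cleaving exposes two faces of area A, so total new surface = 2*A and gamma = W / (2*A)
gamma = 0.0203 / (2 * 0.00346)
gamma = 2.934 J/m^2

2.934


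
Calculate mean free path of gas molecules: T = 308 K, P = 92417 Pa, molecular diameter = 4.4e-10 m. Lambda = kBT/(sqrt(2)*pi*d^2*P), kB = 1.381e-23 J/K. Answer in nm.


Mean free path: lambda = kB*T / (sqrt(2) * pi * d^2 * P)
lambda = 1.381e-23 * 308 / (sqrt(2) * pi * (4.4e-10)^2 * 92417)
lambda = 5.35084e-08 m
lambda = 53.51 nm

53.51


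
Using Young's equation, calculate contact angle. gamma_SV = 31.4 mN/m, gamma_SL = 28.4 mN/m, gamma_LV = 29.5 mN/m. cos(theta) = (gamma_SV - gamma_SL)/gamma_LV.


cos(theta) = (gamma_SV - gamma_SL) / gamma_LV
cos(theta) = (31.4 - 28.4) / 29.5
cos(theta) = 0.101695
theta = arccos(0.101695) = 84.16 degrees

84.16


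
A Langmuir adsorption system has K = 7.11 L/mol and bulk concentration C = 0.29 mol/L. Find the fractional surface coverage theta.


Langmuir isotherm: theta = K*C / (1 + K*C)
K*C = 7.11 * 0.29 = 2.0619
theta = 2.0619 / (1 + 2.0619) = 2.0619 / 3.0619
theta = 0.6734

0.6734


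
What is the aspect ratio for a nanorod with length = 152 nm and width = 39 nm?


Aspect ratio AR = length / diameter
AR = 152 / 39
AR = 3.9

3.9


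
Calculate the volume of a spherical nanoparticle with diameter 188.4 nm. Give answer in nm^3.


Radius r = 188.4/2 = 94.2 nm
Volume V = (4/3) * pi * r^3
V = (4/3) * pi * (94.2)^3
V = 3501396.7 nm^3

3501396.7
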